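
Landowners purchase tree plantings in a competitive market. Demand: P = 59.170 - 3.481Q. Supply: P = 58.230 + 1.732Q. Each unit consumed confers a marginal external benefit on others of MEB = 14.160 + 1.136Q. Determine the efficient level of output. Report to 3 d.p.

Q* = 3.704

Social marginal benefit = demand + MEB = 73.330 - 2.345Q.
Set SMB = MC: 73.330 - 2.345Q = 58.230 + 1.732Q → Q* = 3.7037.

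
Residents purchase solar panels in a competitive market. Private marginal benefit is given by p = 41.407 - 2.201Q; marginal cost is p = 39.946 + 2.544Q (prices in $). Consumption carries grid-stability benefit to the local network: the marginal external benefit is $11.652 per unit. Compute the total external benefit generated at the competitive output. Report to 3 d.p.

$3.588

Market equilibrium (private): 39.946 + 2.544Q = 41.407 - 2.201Q → Q_m = 0.3079.
Total external benefit = MEB × Q_m = 11.652 × 0.3079 = 3.5877.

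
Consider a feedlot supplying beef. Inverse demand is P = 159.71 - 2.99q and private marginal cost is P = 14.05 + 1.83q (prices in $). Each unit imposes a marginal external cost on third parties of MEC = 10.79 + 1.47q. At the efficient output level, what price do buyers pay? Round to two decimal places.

P = $95.60

Social marginal cost = private MC + MEC = 24.84 + 3.30q.
Set SMC = demand: 24.84 + 3.30q = 159.71 - 2.99q → q* = 21.4420.
Consumer price on the demand curve at q*: 159.71 − 2.99×21.4420 = 95.5984.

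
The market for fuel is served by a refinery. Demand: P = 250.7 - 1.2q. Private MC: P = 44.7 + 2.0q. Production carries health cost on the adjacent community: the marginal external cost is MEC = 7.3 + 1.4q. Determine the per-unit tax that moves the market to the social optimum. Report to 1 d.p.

tax = 67.8 per unit

Social marginal cost = private MC + MEC = 52.0 + 3.4q.
Set SMC = demand: 52.0 + 3.4q = 250.7 - 1.2q → q* = 43.1957.
The Pigouvian tax equals MEC at q*: 7.3 + 1.4×43.1957 = 67.7740.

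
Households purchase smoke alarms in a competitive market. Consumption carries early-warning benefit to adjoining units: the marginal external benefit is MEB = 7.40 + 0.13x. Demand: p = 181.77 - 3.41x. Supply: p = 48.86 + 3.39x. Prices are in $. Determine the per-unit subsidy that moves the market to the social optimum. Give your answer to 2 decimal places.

Social marginal benefit = demand + MEB = 189.17 - 3.28x.
Set SMB = MC: 189.17 - 3.28x = 48.86 + 3.39x → x* = 21.0360.
The Pigouvian subsidy equals MEB at x*: 7.40 + 0.13×21.0360 = 10.1347.

subsidy = $10.13 per unit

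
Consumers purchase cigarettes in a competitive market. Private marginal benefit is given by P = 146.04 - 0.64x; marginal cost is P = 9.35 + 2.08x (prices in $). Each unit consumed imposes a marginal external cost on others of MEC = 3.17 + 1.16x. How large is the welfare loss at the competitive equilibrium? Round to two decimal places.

DWL = $486.84

Market equilibrium (private): 9.35 + 2.08x = 146.04 - 0.64x → x_m = 50.2537.
Social marginal benefit = demand − MEC = 142.87 - 1.80x.
Set SMB = MC: 142.87 - 1.80x = 9.35 + 2.08x → x* = 34.4124.
Height of the DWL triangle at x_m is MC(x_m) − SMB(x_m) = MEC(x_m) = 61.4643.
DWL = ½ × 15.8413 × 61.4643 = 486.8372.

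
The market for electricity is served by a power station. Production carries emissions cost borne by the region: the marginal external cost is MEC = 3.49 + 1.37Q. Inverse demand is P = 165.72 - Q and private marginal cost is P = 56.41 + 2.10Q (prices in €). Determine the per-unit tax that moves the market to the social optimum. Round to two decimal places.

tax = €35.92 per unit

Social marginal cost = private MC + MEC = 59.90 + 3.47Q.
Set SMC = demand: 59.90 + 3.47Q = 165.72 - Q → Q* = 23.6734.
The Pigouvian tax equals MEC at Q*: 3.49 + 1.37×23.6734 = 35.9226.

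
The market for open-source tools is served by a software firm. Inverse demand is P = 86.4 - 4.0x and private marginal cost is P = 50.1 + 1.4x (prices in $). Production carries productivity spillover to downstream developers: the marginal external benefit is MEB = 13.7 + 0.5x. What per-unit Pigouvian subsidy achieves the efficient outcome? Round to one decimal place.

subsidy = $18.8 per unit

Social marginal cost = private MC − MEB = 36.4 + 0.9x.
Set SMC = demand: 36.4 + 0.9x = 86.4 - 4.0x → x* = 10.2041.
The Pigouvian subsidy equals MEB at x*: 13.7 + 0.5×10.2041 = 18.8021.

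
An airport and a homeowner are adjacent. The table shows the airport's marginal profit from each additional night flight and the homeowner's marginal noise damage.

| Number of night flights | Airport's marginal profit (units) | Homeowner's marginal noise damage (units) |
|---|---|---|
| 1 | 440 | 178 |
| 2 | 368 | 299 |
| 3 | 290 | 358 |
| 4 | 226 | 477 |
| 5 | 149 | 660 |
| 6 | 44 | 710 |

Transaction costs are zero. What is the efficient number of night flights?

Bargaining reaches the level where marginal profit last exceeds marginal noise damage.
That holds through level 2 (368 ≥ 299) but not at 3 (290 < 358).

2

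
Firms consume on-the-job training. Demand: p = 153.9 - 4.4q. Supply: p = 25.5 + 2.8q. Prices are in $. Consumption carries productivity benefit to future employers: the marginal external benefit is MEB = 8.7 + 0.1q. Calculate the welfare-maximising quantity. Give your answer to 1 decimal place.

Social marginal benefit = demand + MEB = 162.6 - 4.3q.
Set SMB = MC: 162.6 - 4.3q = 25.5 + 2.8q → q* = 19.3099.

q* = 19.3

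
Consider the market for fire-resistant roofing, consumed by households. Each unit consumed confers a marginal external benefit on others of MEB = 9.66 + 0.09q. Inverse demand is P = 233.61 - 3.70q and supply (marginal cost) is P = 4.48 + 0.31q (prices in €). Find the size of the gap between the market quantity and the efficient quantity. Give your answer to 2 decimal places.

3.78 units

Market equilibrium (private): 4.48 + 0.31q = 233.61 - 3.70q → q_m = 57.1397.
Social marginal benefit = demand + MEB = 243.27 - 3.61q.
Set SMB = MC: 243.27 - 3.61q = 4.48 + 0.31q → q* = 60.9158.
Gap = |57.1397 − 60.9158| = 3.7761.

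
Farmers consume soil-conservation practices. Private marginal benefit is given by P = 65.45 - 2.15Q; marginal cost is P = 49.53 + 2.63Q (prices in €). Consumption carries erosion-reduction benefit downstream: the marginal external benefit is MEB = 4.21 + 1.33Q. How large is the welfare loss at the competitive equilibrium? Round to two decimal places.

Market equilibrium (private): 49.53 + 2.63Q = 65.45 - 2.15Q → Q_m = 3.3305.
Social marginal benefit = demand + MEB = 69.66 - 0.82Q.
Set SMB = MC: 69.66 - 0.82Q = 49.53 + 2.63Q → Q* = 5.8348.
The welfare-loss triangle has base |Q_m − Q*| and height MEB(Q_m) (the vertical gap between SMB and MC is zero at Q* and MEB at Q_m).
DWL = ½ × 2.5043 × 8.6396 = 10.8181.

DWL = €10.82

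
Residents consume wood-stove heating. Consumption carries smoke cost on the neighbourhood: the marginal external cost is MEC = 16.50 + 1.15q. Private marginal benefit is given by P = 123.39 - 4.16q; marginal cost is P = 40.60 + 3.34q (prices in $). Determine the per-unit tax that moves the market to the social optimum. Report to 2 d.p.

tax = $25.31 per unit

Social marginal benefit = demand − MEC = 106.89 - 5.31q.
Set SMB = MC: 106.89 - 5.31q = 40.60 + 3.34q → q* = 7.6636.
The Pigouvian tax equals MEC at q*: 16.50 + 1.15×7.6636 = 25.3131.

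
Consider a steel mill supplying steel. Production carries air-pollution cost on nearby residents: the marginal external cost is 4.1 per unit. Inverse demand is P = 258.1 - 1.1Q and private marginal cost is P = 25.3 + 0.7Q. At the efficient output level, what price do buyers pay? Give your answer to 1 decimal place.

P = 118.3

Social marginal cost = private MC + MEC = 29.4 + 0.7Q.
Set SMC = demand: 29.4 + 0.7Q = 258.1 - 1.1Q → Q* = 127.0556.
Consumer price on the demand curve at Q*: 258.1 − 1.1×127.0556 = 118.3388.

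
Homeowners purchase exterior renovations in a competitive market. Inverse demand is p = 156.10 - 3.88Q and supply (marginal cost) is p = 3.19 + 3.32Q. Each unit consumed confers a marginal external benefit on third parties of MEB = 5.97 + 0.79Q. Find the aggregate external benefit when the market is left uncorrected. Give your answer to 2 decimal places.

304.95

Market equilibrium (private): 3.19 + 3.32Q = 156.10 - 3.88Q → Q_m = 21.2375.
Total external benefit = ∫₀^{Q_m} (5.97 + 0.79Q) dQ = 5.97×21.2375 + ½×0.79×21.2375² = 304.9453.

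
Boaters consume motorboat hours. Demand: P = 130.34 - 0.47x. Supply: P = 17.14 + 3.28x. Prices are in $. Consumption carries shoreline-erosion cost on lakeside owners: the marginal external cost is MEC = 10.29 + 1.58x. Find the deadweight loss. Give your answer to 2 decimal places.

DWL = $315.41

Market equilibrium (private): 17.14 + 3.28x = 130.34 - 0.47x → x_m = 30.1867.
Social marginal benefit = demand − MEC = 120.05 - 2.05x.
Set SMB = MC: 120.05 - 2.05x = 17.14 + 3.28x → x* = 19.3077.
The welfare-loss triangle has base |x_m − x*| and height MEC(x_m) (the vertical gap between SMB and MC is zero at x* and MEC at x_m).
DWL = ½ × 10.8790 × 57.9849 = 315.4089.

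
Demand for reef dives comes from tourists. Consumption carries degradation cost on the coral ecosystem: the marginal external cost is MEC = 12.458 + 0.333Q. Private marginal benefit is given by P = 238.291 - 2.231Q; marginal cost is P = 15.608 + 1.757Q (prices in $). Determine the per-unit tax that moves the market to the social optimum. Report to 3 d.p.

Social marginal benefit = demand − MEC = 225.833 - 2.564Q.
Set SMB = MC: 225.833 - 2.564Q = 15.608 + 1.757Q → Q* = 48.6519.
The Pigouvian tax equals MEC at Q*: 12.458 + 0.333×48.6519 = 28.6591.

tax = $28.659 per unit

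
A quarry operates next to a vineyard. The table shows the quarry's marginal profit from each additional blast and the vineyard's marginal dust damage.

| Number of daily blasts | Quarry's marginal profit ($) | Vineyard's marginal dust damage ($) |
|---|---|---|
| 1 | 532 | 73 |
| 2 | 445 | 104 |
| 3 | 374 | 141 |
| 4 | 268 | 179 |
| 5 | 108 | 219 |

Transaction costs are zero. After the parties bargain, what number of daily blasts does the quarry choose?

4

Bargaining reaches the level where marginal profit last exceeds marginal dust damage.
That holds through level 4 (268 ≥ 179) but not at 5 (108 < 219).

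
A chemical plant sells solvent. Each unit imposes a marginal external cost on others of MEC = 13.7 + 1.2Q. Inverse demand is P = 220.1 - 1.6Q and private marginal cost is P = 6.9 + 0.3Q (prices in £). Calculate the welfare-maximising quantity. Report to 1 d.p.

Q* = 64.4

Social marginal cost = private MC + MEC = 20.6 + 1.5Q.
Set SMC = demand: 20.6 + 1.5Q = 220.1 - 1.6Q → Q* = 64.3548.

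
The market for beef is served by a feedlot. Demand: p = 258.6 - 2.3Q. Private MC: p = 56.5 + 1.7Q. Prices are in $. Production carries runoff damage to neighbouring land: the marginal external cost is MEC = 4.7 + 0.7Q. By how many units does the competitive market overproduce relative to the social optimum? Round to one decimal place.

Market equilibrium (private): 56.5 + 1.7Q = 258.6 - 2.3Q → Q_m = 50.5250.
Social marginal cost = private MC + MEC = 61.2 + 2.4Q.
Set SMC = demand: 61.2 + 2.4Q = 258.6 - 2.3Q → Q* = 42.0000.
Gap = |50.5250 − 42.0000| = 8.5250.

8.5 units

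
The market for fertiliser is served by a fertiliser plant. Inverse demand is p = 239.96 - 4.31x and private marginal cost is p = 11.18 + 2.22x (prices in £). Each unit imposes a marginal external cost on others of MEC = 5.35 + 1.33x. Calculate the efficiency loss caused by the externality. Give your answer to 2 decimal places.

Market equilibrium (private): 11.18 + 2.22x = 239.96 - 4.31x → x_m = 35.0352.
Social marginal cost = private MC + MEC = 16.53 + 3.55x.
Set SMC = demand: 16.53 + 3.55x = 239.96 - 4.31x → x* = 28.4262.
Between x* and x_m the wedge SMC − demand runs linearly from 0 to MEC(x_m), so the loss is a triangle.
DWL = ½ × 6.6090 × 51.9468 = 171.6582.

DWL = £171.66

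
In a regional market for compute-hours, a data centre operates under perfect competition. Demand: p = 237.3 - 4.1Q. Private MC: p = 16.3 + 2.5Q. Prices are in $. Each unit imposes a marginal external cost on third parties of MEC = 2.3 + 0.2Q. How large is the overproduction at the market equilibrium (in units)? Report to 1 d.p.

Market equilibrium (private): 16.3 + 2.5Q = 237.3 - 4.1Q → Q_m = 33.4848.
Social marginal cost = private MC + MEC = 18.6 + 2.7Q.
Set SMC = demand: 18.6 + 2.7Q = 237.3 - 4.1Q → Q* = 32.1618.
Gap = |33.4848 − 32.1618| = 1.3230.

1.3 units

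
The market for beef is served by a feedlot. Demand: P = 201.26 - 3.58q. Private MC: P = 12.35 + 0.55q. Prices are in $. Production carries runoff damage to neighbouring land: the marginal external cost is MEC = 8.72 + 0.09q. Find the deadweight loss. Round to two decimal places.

Market equilibrium (private): 12.35 + 0.55q = 201.26 - 3.58q → q_m = 45.7409.
Social marginal cost = private MC + MEC = 21.07 + 0.64q.
Set SMC = demand: 21.07 + 0.64q = 201.26 - 3.58q → q* = 42.6991.
The welfare-loss triangle has base |q_m − q*| and height MEC(q_m) (the vertical gap between SMC and demand is zero at q* and MEC at q_m).
DWL = ½ × 3.0418 × 12.8367 = 19.5233.

DWL = $19.52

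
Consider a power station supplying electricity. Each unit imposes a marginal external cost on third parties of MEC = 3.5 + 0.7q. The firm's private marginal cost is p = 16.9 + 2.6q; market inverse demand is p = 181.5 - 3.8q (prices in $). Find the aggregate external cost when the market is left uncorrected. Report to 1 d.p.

$321.5

Market equilibrium (private): 16.9 + 2.6q = 181.5 - 3.8q → q_m = 25.7188.
Total external cost = ∫₀^{q_m} (3.5 + 0.7q) dq = 3.5×25.7188 + ½×0.7×25.7188² = 321.5256.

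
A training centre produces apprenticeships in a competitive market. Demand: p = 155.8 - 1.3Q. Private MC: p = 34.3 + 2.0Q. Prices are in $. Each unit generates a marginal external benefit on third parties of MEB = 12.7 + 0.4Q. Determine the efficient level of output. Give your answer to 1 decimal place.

Q* = 46.3

Social marginal cost = private MC − MEB = 21.6 + 1.6Q.
Set SMC = demand: 21.6 + 1.6Q = 155.8 - 1.3Q → Q* = 46.2759.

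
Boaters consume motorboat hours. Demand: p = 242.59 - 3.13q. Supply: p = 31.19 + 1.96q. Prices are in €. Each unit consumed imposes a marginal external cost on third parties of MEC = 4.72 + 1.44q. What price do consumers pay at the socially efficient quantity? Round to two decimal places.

P = €143.52

Social marginal benefit = demand − MEC = 237.87 - 4.57q.
Set SMB = MC: 237.87 - 4.57q = 31.19 + 1.96q → q* = 31.6508.
Consumer price on the demand curve at q*: 242.59 − 3.13×31.6508 = 143.5230.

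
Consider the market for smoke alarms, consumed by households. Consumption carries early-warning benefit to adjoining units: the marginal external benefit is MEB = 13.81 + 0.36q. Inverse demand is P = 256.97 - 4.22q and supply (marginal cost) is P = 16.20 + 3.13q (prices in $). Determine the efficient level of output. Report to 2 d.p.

q* = 36.42

Social marginal benefit = demand + MEB = 270.78 - 3.86q.
Set SMB = MC: 270.78 - 3.86q = 16.20 + 3.13q → q* = 36.4206.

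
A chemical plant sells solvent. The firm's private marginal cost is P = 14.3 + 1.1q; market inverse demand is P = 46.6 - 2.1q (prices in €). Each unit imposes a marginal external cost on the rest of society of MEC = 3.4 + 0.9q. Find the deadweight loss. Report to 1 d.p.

Market equilibrium (private): 14.3 + 1.1q = 46.6 - 2.1q → q_m = 10.0938.
Social marginal cost = private MC + MEC = 17.7 + 2.0q.
Set SMC = demand: 17.7 + 2.0q = 46.6 - 2.1q → q* = 7.0488.
The welfare-loss triangle has base |q_m − q*| and height MEC(q_m) (the vertical gap between SMC and demand is zero at q* and MEC at q_m).
DWL = ½ × 3.0450 × 12.4844 = 19.0075.

DWL = €19.0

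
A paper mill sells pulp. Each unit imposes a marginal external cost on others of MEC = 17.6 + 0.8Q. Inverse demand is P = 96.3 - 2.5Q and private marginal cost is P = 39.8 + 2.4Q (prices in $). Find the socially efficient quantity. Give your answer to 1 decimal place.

Q* = 6.8

Social marginal cost = private MC + MEC = 57.4 + 3.2Q.
Set SMC = demand: 57.4 + 3.2Q = 96.3 - 2.5Q → Q* = 6.8246.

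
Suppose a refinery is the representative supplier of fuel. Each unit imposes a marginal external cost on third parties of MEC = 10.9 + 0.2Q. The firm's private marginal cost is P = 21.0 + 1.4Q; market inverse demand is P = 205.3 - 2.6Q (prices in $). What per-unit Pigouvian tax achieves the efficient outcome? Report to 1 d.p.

tax = $19.2 per unit

Social marginal cost = private MC + MEC = 31.9 + 1.6Q.
Set SMC = demand: 31.9 + 1.6Q = 205.3 - 2.6Q → Q* = 41.2857.
The Pigouvian tax equals MEC at Q*: 10.9 + 0.2×41.2857 = 19.1571.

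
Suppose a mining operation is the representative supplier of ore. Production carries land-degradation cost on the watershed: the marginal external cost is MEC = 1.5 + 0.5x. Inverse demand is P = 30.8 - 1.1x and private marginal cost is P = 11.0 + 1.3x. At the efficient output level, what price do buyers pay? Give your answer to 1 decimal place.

P = 23.9

Social marginal cost = private MC + MEC = 12.5 + 1.8x.
Set SMC = demand: 12.5 + 1.8x = 30.8 - 1.1x → x* = 6.3103.
Consumer price on the demand curve at x*: 30.8 − 1.1×6.3103 = 23.8587.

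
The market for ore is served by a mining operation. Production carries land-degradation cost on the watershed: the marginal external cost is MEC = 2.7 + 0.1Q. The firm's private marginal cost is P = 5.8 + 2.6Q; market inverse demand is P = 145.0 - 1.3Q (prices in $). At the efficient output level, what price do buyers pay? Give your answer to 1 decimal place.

Social marginal cost = private MC + MEC = 8.5 + 2.7Q.
Set SMC = demand: 8.5 + 2.7Q = 145.0 - 1.3Q → Q* = 34.1250.
Consumer price on the demand curve at Q*: 145.0 − 1.3×34.1250 = 100.6375.

P = $100.6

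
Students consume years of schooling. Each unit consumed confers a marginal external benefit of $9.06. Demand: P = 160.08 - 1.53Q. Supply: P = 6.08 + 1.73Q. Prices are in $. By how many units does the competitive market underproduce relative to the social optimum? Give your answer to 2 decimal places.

2.78 units

Market equilibrium (private): 6.08 + 1.73Q = 160.08 - 1.53Q → Q_m = 47.2393.
Social marginal benefit = demand + MEB = 169.14 - 1.53Q.
Set SMB = MC: 169.14 - 1.53Q = 6.08 + 1.73Q → Q* = 50.0184.
Gap = |47.2393 − 50.0184| = 2.7791.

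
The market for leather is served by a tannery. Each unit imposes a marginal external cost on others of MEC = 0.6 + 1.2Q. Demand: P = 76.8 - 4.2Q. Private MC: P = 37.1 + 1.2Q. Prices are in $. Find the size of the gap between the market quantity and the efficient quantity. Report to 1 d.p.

1.4 units

Market equilibrium (private): 37.1 + 1.2Q = 76.8 - 4.2Q → Q_m = 7.3519.
Social marginal cost = private MC + MEC = 37.7 + 2.4Q.
Set SMC = demand: 37.7 + 2.4Q = 76.8 - 4.2Q → Q* = 5.9242.
Gap = |7.3519 − 5.9242| = 1.4277.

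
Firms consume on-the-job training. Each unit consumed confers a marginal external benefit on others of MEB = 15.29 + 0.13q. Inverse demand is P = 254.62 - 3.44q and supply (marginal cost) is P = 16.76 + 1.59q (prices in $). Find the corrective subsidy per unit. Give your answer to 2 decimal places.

Social marginal benefit = demand + MEB = 269.91 - 3.31q.
Set SMB = MC: 269.91 - 3.31q = 16.76 + 1.59q → q* = 51.6633.
The Pigouvian subsidy equals MEB at q*: 15.29 + 0.13×51.6633 = 22.0062.

subsidy = $22.01 per unit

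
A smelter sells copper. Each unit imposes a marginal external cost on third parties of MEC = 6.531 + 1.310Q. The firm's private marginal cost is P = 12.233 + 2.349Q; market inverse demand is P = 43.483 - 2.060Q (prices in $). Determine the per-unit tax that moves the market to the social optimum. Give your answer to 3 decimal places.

tax = $12.193 per unit

Social marginal cost = private MC + MEC = 18.764 + 3.659Q.
Set SMC = demand: 18.764 + 3.659Q = 43.483 - 2.060Q → Q* = 4.3223.
The Pigouvian tax equals MEC at Q*: 6.531 + 1.310×4.3223 = 12.1932.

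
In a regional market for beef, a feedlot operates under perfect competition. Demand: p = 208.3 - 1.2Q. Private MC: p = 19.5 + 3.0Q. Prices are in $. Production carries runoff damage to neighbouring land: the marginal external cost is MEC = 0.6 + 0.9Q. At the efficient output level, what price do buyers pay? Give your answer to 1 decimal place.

Social marginal cost = private MC + MEC = 20.1 + 3.9Q.
Set SMC = demand: 20.1 + 3.9Q = 208.3 - 1.2Q → Q* = 36.9020.
Consumer price on the demand curve at Q*: 208.3 − 1.2×36.9020 = 164.0176.

P = $164.0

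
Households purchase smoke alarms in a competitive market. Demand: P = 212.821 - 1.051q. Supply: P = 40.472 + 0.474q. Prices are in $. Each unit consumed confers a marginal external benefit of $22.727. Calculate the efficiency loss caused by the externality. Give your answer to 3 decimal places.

Market equilibrium (private): 40.472 + 0.474q = 212.821 - 1.051q → q_m = 113.0157.
Social marginal benefit = demand + MEB = 235.548 - 1.051q.
Set SMB = MC: 235.548 - 1.051q = 40.472 + 0.474q → q* = 127.9187.
Between q* and q_m the wedge SMB − MC runs linearly from 0 to MEB(q_m), so the loss is a triangle.
DWL = ½ × 14.9030 × 22.7270 = 169.3502.

DWL = $169.350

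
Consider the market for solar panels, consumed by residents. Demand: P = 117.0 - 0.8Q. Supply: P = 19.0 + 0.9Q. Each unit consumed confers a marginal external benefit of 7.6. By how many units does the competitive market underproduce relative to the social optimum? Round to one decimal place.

4.5 units

Market equilibrium (private): 19.0 + 0.9Q = 117.0 - 0.8Q → Q_m = 57.6471.
Social marginal benefit = demand + MEB = 124.6 - 0.8Q.
Set SMB = MC: 124.6 - 0.8Q = 19.0 + 0.9Q → Q* = 62.1176.
Gap = |57.6471 − 62.1176| = 4.4705.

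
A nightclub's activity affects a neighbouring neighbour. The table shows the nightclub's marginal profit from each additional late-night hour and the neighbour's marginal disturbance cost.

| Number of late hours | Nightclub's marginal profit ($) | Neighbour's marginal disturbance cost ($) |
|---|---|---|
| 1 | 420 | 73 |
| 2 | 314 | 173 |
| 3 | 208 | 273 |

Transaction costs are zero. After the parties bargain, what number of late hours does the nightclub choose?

2

Bargaining reaches the level where marginal profit last exceeds marginal disturbance cost.
That holds through level 2 (314 ≥ 173) but not at 3 (208 < 273).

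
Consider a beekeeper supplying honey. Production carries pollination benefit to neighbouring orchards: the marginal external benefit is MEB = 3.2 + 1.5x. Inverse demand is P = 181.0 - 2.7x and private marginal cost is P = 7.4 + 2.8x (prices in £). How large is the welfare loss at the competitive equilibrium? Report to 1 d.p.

DWL = £319.4

Market equilibrium (private): 7.4 + 2.8x = 181.0 - 2.7x → x_m = 31.5636.
Social marginal cost = private MC − MEB = 4.2 + 1.3x.
Set SMC = demand: 4.2 + 1.3x = 181.0 - 2.7x → x* = 44.2000.
Between x* and x_m the wedge demand − SMC runs linearly from 0 to MEB(x_m), so the loss is a triangle.
DWL = ½ × 12.6364 × 50.5455 = 319.3566.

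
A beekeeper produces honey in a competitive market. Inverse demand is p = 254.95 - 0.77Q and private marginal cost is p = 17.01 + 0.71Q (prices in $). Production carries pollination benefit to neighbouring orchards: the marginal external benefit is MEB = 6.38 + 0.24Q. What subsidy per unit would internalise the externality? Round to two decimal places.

subsidy = $53.67 per unit

Social marginal cost = private MC − MEB = 10.63 + 0.47Q.
Set SMC = demand: 10.63 + 0.47Q = 254.95 - 0.77Q → Q* = 197.0323.
The Pigouvian subsidy equals MEB at Q*: 6.38 + 0.24×197.0323 = 53.6678.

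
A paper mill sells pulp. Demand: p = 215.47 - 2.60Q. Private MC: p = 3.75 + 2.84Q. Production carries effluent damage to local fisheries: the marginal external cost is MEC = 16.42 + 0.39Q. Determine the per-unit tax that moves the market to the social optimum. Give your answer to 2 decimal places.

Social marginal cost = private MC + MEC = 20.17 + 3.23Q.
Set SMC = demand: 20.17 + 3.23Q = 215.47 - 2.60Q → Q* = 33.4991.
The Pigouvian tax equals MEC at Q*: 16.42 + 0.39×33.4991 = 29.4846.

tax = 29.48 per unit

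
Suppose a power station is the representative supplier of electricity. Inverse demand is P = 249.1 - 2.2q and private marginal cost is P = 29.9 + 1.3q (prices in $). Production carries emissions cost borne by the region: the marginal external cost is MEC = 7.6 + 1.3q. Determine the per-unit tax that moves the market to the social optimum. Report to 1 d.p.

Social marginal cost = private MC + MEC = 37.5 + 2.6q.
Set SMC = demand: 37.5 + 2.6q = 249.1 - 2.2q → q* = 44.0833.
The Pigouvian tax equals MEC at q*: 7.6 + 1.3×44.0833 = 64.9083.

tax = $64.9 per unit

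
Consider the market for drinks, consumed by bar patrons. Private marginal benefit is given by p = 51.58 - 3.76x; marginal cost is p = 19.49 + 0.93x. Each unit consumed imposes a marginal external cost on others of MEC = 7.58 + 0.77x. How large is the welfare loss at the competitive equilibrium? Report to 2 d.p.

Market equilibrium (private): 19.49 + 0.93x = 51.58 - 3.76x → x_m = 6.8422.
Social marginal benefit = demand − MEC = 44.00 - 4.53x.
Set SMB = MC: 44.00 - 4.53x = 19.49 + 0.93x → x* = 4.4890.
Height of the DWL triangle at x_m is MC(x_m) − SMB(x_m) = MEC(x_m) = 12.8485.
DWL = ½ × 2.3532 × 12.8485 = 15.1175.

DWL = 15.12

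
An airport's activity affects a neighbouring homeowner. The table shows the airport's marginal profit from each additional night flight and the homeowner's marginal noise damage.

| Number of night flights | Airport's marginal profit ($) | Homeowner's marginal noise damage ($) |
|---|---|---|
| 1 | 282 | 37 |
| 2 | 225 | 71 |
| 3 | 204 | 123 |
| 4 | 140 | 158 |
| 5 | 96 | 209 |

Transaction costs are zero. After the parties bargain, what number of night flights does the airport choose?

3

Bargaining reaches the level where marginal profit last exceeds marginal noise damage.
That holds through level 3 (204 ≥ 123) but not at 4 (140 < 158).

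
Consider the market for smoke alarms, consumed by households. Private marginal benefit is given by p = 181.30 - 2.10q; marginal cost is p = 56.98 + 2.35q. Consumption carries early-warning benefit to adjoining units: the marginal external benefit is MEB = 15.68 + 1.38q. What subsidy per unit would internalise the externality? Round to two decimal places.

Social marginal benefit = demand + MEB = 196.98 - 0.72q.
Set SMB = MC: 196.98 - 0.72q = 56.98 + 2.35q → q* = 45.6026.
The Pigouvian subsidy equals MEB at q*: 15.68 + 1.38×45.6026 = 78.6116.

subsidy = 78.61 per unit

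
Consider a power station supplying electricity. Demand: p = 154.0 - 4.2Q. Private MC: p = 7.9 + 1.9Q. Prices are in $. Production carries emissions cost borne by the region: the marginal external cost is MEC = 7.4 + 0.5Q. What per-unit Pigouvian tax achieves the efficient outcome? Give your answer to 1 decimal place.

Social marginal cost = private MC + MEC = 15.3 + 2.4Q.
Set SMC = demand: 15.3 + 2.4Q = 154.0 - 4.2Q → Q* = 21.0152.
The Pigouvian tax equals MEC at Q*: 7.4 + 0.5×21.0152 = 17.9076.

tax = $17.9 per unit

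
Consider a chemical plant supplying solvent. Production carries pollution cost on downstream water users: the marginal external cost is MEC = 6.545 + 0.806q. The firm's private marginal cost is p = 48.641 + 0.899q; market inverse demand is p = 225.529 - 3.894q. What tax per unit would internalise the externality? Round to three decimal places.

Social marginal cost = private MC + MEC = 55.186 + 1.705q.
Set SMC = demand: 55.186 + 1.705q = 225.529 - 3.894q → q* = 30.4238.
The Pigouvian tax equals MEC at q*: 6.545 + 0.806×30.4238 = 31.0666.

tax = 31.067 per unit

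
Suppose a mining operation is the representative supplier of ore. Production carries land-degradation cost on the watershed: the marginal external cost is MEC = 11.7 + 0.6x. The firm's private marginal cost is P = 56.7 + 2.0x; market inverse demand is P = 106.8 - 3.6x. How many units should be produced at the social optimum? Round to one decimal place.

Social marginal cost = private MC + MEC = 68.4 + 2.6x.
Set SMC = demand: 68.4 + 2.6x = 106.8 - 3.6x → x* = 6.1935.

x* = 6.2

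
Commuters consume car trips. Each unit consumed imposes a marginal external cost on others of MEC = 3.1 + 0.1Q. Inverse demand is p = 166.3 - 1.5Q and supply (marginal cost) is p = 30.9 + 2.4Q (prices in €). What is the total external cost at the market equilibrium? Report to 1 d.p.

€167.9

Market equilibrium (private): 30.9 + 2.4Q = 166.3 - 1.5Q → Q_m = 34.7179.
Total external cost = ∫₀^{Q_m} (3.1 + 0.1Q) dQ = 3.1×34.7179 + ½×0.1×34.7179² = 167.8921.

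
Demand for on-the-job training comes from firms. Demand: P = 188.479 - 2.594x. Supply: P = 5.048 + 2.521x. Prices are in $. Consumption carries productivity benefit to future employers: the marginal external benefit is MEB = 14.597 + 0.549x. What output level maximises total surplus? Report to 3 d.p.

x* = 43.370

Social marginal benefit = demand + MEB = 203.076 - 2.045x.
Set SMB = MC: 203.076 - 2.045x = 5.048 + 2.521x → x* = 43.3701.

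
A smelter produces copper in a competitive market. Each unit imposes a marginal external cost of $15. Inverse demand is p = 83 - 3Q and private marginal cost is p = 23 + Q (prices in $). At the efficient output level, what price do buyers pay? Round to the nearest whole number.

Social marginal cost = private MC + MEC = 38 + Q.
Set SMC = demand: 38 + Q = 83 - 3Q → Q* = 11.2500.
Consumer price on the demand curve at Q*: 83 − 3×11.2500 = 49.2500.

P = $49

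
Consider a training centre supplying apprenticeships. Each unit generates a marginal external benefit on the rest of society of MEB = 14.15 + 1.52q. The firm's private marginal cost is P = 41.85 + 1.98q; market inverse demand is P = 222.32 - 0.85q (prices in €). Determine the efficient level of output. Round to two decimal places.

q* = 148.56

Social marginal cost = private MC − MEB = 27.70 + 0.46q.
Set SMC = demand: 27.70 + 0.46q = 222.32 - 0.85q → q* = 148.5649.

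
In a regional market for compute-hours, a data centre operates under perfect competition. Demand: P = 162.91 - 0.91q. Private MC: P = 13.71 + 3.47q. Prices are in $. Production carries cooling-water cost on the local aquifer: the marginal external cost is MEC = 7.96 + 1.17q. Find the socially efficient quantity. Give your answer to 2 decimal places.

Social marginal cost = private MC + MEC = 21.67 + 4.64q.
Set SMC = demand: 21.67 + 4.64q = 162.91 - 0.91q → q* = 25.4486.

q* = 25.45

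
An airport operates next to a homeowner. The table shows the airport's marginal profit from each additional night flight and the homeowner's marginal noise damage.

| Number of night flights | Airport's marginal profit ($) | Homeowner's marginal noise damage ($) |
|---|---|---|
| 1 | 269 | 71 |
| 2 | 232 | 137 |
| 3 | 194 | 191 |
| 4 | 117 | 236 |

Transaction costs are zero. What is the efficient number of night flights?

Bargaining reaches the level where marginal profit last exceeds marginal noise damage.
That holds through level 3 (194 ≥ 191) but not at 4 (117 < 236).

3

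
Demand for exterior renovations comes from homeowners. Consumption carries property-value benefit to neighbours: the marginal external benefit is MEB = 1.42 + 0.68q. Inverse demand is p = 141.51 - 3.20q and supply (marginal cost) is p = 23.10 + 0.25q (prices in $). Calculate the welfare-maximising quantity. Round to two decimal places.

q* = 43.26

Social marginal benefit = demand + MEB = 142.93 - 2.52q.
Set SMB = MC: 142.93 - 2.52q = 23.10 + 0.25q → q* = 43.2599.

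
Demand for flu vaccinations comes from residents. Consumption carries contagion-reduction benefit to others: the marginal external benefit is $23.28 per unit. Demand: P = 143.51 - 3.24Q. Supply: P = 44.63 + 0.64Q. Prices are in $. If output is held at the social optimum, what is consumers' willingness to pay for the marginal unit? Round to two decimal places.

Social marginal benefit = demand + MEB = 166.79 - 3.24Q.
Set SMB = MC: 166.79 - 3.24Q = 44.63 + 0.64Q → Q* = 31.4845.
Consumer price on the demand curve at Q*: 143.51 − 3.24×31.4845 = 41.5002.

P = $41.50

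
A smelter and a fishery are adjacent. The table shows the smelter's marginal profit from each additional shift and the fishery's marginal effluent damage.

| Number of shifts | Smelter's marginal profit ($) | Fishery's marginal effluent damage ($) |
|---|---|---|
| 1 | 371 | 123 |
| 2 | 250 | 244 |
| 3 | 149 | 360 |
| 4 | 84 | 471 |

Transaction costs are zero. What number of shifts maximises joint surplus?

2

Bargaining reaches the level where marginal profit last exceeds marginal effluent damage.
That holds through level 2 (250 ≥ 244) but not at 3 (149 < 360).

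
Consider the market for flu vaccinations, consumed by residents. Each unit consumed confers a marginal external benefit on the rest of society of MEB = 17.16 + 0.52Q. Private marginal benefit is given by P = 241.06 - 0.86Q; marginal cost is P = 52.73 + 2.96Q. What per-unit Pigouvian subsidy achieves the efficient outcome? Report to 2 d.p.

Social marginal benefit = demand + MEB = 258.22 - 0.34Q.
Set SMB = MC: 258.22 - 0.34Q = 52.73 + 2.96Q → Q* = 62.2697.
The Pigouvian subsidy equals MEB at Q*: 17.16 + 0.52×62.2697 = 49.5402.

subsidy = 49.54 per unit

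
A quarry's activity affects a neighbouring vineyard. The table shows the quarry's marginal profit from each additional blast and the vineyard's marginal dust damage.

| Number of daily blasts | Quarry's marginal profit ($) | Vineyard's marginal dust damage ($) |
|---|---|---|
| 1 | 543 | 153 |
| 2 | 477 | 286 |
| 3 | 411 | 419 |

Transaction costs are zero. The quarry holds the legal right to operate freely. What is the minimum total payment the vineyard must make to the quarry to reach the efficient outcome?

$411

Left alone the quarry would choose level 3 (marginal profit stays positive).
Efficient level: k* = 2 (marginal profit ≥ marginal dust damage through 2).
The vineyard must at least cover the quarry's forgone profit from cutting 3→2: 411 = 411.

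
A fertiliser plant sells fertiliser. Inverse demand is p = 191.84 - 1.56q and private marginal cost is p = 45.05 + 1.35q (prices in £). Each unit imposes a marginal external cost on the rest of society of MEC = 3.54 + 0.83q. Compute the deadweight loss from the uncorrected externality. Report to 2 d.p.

DWL = £275.65

Market equilibrium (private): 45.05 + 1.35q = 191.84 - 1.56q → q_m = 50.4433.
Social marginal cost = private MC + MEC = 48.59 + 2.18q.
Set SMC = demand: 48.59 + 2.18q = 191.84 - 1.56q → q* = 38.3021.
Height of the DWL triangle at q_m is SMC(q_m) − demand(q_m) = MEC(q_m) = 45.4079.
DWL = ½ × 12.1412 × 45.4079 = 275.6532.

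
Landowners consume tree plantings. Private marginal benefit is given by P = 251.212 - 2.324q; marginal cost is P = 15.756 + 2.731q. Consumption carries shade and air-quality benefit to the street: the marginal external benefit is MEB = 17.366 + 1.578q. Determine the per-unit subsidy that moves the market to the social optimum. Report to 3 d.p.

subsidy = 132.107 per unit

Social marginal benefit = demand + MEB = 268.578 - 0.746q.
Set SMB = MC: 268.578 - 0.746q = 15.756 + 2.731q → q* = 72.7127.
The Pigouvian subsidy equals MEB at q*: 17.366 + 1.578×72.7127 = 132.1066.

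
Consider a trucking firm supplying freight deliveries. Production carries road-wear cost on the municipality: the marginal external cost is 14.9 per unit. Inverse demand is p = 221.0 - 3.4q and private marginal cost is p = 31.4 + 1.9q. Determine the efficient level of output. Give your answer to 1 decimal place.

Social marginal cost = private MC + MEC = 46.3 + 1.9q.
Set SMC = demand: 46.3 + 1.9q = 221.0 - 3.4q → q* = 32.9623.

q* = 33.0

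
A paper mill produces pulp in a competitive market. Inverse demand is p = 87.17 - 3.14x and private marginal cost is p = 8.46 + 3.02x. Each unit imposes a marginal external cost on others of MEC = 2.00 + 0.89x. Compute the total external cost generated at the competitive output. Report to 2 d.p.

98.21

Market equilibrium (private): 8.46 + 3.02x = 87.17 - 3.14x → x_m = 12.7776.
Total external cost = ∫₀^{x_m} (2.00 + 0.89x) dx = 2.00×12.7776 + ½×0.89×12.7776² = 98.2090.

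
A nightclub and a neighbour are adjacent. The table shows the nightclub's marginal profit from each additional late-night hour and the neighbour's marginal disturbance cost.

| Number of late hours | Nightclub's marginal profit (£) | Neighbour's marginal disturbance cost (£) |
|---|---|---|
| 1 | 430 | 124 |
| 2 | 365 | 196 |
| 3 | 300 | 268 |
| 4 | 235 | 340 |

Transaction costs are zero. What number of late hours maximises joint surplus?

Bargaining reaches the level where marginal profit last exceeds marginal disturbance cost.
That holds through level 3 (300 ≥ 268) but not at 4 (235 < 340).

3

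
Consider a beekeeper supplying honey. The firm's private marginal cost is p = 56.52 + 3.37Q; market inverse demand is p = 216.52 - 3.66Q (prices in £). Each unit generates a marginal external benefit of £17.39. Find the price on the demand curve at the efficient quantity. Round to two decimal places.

P = £124.17

Social marginal cost = private MC − MEB = 39.13 + 3.37Q.
Set SMC = demand: 39.13 + 3.37Q = 216.52 - 3.66Q → Q* = 25.2333.
Consumer price on the demand curve at Q*: 216.52 − 3.66×25.2333 = 124.1661.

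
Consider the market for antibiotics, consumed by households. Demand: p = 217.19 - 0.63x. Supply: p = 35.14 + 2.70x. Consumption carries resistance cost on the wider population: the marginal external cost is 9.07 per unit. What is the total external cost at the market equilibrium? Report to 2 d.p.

Market equilibrium (private): 35.14 + 2.70x = 217.19 - 0.63x → x_m = 54.6697.
Total external cost = MEC × x_m = 9.07 × 54.6697 = 495.8542.

495.85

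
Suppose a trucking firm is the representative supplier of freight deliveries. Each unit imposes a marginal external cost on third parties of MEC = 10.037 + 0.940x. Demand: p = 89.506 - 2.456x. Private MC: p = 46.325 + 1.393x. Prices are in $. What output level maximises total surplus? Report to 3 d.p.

Social marginal cost = private MC + MEC = 56.362 + 2.333x.
Set SMC = demand: 56.362 + 2.333x = 89.506 - 2.456x → x* = 6.9209.

x* = 6.921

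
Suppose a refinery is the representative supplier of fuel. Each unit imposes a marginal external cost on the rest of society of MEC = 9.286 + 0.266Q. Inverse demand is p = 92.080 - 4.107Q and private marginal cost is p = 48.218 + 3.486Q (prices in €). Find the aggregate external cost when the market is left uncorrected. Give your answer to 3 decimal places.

€58.080

Market equilibrium (private): 48.218 + 3.486Q = 92.080 - 4.107Q → Q_m = 5.7766.
Total external cost = ∫₀^{Q_m} (9.286 + 0.266Q) dQ = 9.286×5.7766 + ½×0.266×5.7766² = 58.0796.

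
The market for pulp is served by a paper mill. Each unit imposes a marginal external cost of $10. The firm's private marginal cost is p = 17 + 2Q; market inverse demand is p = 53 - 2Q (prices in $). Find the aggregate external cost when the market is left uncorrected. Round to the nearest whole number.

Market equilibrium (private): 17 + 2Q = 53 - 2Q → Q_m = 9.0000.
Total external cost = MEC × Q_m = 10 × 9.0000 = 90.0000.

$90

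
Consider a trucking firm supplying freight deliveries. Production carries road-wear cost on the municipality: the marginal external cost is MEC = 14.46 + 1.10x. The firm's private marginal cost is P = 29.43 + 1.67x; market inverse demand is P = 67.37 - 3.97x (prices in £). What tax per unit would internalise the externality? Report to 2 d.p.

Social marginal cost = private MC + MEC = 43.89 + 2.77x.
Set SMC = demand: 43.89 + 2.77x = 67.37 - 3.97x → x* = 3.4837.
The Pigouvian tax equals MEC at x*: 14.46 + 1.10×3.4837 = 18.2921.

tax = £18.29 per unit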